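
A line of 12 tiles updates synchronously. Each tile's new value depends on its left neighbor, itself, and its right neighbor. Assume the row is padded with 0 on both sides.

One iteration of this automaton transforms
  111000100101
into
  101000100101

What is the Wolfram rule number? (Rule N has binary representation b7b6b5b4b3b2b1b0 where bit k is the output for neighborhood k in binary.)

position 1: 111 → 0  (bit 7 = 0)
position 2: 110 → 1  (bit 6 = 1)
position 10: 101 → 0  (bit 5 = 0)
position 3: 100 → 0  (bit 4 = 0)
position 0: 011 → 1  (bit 3 = 1)
position 6: 010 → 1  (bit 2 = 1)
position 5: 001 → 0  (bit 1 = 0)
position 4: 000 → 0  (bit 0 = 0)
bits b7..b0 = 01001100 = 76

76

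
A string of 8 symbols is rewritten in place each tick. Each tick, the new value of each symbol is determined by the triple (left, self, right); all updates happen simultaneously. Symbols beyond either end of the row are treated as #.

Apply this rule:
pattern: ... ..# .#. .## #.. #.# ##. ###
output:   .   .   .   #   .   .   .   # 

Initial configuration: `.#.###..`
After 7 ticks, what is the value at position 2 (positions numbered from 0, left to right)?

.

...##...
...#....
........
........  (fixed point — unchanged through tick 7)
position 2 holds .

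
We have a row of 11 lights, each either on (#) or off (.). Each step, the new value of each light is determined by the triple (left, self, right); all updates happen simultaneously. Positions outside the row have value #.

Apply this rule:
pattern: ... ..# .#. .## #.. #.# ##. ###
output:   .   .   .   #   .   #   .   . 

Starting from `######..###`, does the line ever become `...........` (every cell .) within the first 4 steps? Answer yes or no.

step 1: ........#..
step 2: ...........
all cells are . at step 2

yes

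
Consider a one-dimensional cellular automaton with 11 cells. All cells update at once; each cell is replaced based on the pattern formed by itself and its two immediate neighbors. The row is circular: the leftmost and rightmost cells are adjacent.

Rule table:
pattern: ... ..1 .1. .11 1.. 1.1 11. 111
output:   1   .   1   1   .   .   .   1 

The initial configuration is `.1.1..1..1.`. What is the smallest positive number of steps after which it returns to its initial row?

step 1: .1.1..1..1.

1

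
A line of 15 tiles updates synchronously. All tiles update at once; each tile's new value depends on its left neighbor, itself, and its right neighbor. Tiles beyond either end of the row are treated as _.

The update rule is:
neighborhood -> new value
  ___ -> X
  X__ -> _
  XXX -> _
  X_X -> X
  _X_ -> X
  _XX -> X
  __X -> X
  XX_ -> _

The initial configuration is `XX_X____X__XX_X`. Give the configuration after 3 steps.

X__XX__XXX_XX__

step 1: X_XX_XXXX_XX_XX
step 2: XXX_XX___XX_XX_
step 3: X__XX__XXX_XX__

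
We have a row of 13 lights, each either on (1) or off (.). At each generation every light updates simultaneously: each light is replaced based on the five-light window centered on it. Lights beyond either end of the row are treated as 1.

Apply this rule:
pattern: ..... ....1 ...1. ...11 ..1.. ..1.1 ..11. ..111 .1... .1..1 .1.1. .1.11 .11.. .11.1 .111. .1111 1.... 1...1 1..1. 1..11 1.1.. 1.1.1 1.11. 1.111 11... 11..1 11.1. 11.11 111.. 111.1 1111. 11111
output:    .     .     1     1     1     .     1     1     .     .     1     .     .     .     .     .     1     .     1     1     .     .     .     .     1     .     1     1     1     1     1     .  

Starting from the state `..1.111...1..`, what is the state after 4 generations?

11..1.11.11.1

.1....11.11.1
1..1.11.1..1.
1.1....1..1..
11..1.11.11.1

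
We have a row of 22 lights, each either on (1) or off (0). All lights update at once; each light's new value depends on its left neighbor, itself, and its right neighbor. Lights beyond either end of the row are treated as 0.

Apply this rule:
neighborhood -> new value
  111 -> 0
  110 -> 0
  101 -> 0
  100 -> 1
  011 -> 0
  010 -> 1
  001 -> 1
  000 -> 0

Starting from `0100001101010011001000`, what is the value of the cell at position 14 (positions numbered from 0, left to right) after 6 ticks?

0

1110010001011100111100
0001111011000011000010
0010000000100100100111
0111000001111111111000
1000100010000000000100
1101110111000000001110
position 14 holds 0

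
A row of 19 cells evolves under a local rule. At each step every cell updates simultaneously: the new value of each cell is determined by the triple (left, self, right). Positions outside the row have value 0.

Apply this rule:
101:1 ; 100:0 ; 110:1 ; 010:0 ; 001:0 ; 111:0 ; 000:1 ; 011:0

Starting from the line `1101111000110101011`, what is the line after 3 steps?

1001000001100110100

0110001010011010101
0010100100001101010
1001000001100110100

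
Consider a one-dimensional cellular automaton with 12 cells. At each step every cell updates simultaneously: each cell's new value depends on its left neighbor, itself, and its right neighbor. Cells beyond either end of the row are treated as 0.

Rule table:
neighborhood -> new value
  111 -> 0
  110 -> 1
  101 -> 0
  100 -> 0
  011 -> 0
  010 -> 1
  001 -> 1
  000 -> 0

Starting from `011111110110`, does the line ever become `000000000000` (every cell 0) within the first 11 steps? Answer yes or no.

step 1: 100000010010
step 2: 100000110110
step 3: 100001010010
step 4: 100011010110
step 5: 100101010010
step 6: 101101010110
step 7: 100101010010  (repeats step 5; period 2)
step 11: 100101010010
step 11 is 100101010010, still not uniform 0

no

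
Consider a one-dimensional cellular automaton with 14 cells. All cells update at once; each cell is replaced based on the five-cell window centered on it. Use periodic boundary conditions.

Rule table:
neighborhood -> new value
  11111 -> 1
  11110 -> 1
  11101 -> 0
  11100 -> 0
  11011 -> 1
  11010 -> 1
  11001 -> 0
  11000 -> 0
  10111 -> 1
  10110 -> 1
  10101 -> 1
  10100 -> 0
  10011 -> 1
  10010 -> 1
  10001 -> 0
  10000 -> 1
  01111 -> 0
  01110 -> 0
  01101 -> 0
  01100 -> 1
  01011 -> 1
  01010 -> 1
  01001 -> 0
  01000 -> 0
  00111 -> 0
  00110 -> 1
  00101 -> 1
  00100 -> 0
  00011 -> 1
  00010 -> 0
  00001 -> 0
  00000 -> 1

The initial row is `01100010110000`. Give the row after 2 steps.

10000100101101

11100011110110
10000100101101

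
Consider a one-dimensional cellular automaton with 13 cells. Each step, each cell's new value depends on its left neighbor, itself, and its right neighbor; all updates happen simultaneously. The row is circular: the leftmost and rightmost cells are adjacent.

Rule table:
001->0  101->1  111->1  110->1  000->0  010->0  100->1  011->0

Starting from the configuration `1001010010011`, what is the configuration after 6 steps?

0100111001010

1100101001001
1110010100100
0111001010010
0011100101001
1001110010100
0100111001010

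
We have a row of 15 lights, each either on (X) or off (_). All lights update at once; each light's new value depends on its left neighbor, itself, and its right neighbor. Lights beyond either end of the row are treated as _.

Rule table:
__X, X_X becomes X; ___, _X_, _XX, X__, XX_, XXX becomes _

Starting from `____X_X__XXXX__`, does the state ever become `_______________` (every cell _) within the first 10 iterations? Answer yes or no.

yes

___X_X__X______
__X_X__X_______
_X_X__X________
X_X__X_________
_X__X__________
X__X___________
__X____________
_X_____________
X______________
_______________
all cells are _ at iteration 10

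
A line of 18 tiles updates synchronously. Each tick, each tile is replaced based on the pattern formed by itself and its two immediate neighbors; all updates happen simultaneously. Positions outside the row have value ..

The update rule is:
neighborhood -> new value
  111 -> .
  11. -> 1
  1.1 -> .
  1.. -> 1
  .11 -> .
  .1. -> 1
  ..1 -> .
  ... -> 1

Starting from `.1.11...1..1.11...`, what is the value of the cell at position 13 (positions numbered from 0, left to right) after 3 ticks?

1

.1..111.11.1..1111
.11...1..1.11....1
..111.11.1..1111.1
position 13 holds 1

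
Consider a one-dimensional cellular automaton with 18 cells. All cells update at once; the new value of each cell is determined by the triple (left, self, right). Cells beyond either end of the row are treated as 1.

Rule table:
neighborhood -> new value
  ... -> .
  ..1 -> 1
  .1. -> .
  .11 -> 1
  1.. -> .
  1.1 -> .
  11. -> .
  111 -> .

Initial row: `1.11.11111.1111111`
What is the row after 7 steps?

.....1......11..11

..1..1.....1......
.1..1.....1......1
...1.....1......11
..1.....1......11.
.1.....1......11..
......1......11..1
.....1......11..11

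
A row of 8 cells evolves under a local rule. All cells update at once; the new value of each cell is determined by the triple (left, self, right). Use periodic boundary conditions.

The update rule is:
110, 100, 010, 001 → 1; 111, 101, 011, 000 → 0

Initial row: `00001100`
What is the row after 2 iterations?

iteration 1: 00010110
iteration 2: 00110011

00110011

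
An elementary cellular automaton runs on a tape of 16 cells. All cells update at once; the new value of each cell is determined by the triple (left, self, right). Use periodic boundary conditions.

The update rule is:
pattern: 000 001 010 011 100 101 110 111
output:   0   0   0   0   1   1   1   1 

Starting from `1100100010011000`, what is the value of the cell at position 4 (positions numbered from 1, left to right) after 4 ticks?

tick 1: 0110010001001100
tick 2: 0011001000100110
tick 3: 0001100100010011
tick 4: 1000110010001001
position 4 holds 0

0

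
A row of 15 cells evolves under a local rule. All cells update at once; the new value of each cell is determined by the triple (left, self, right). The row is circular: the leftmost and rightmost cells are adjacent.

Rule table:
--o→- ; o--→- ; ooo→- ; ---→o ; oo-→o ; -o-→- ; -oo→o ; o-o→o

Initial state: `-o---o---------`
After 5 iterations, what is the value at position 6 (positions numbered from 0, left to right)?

iteration 1: ---o---oooooooo
iteration 2: -o---o-o------o
iteration 3: o--o--o--oooo--
iteration 4: ---------o--o--
iteration 5: oooooooo------o
position 6 holds o

o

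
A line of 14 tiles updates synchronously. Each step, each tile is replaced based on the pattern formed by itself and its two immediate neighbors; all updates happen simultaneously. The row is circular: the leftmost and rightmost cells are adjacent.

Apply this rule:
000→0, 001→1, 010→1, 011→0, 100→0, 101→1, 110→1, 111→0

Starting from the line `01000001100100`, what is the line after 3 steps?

11000010101100
01000111110101
11001000011111

11001000011111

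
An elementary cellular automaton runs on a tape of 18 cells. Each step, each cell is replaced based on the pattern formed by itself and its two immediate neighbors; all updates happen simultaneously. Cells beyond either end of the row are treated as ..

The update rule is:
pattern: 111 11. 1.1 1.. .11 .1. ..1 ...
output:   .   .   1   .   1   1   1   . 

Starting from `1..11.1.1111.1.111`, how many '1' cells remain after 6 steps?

1.11.1111...1111..
111.11.....11.....
1..11.....11......
1.11.....11.......
111.....11........
1......11.........
count of 1: 3

3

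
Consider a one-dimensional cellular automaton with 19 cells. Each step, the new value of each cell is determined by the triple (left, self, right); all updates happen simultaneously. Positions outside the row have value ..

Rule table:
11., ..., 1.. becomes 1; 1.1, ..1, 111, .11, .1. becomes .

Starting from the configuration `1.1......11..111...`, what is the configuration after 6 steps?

...11111..11...1111
11.....11..111....1
.11111..11...1111..
.....11..111....111
1111..11...1111...1
...11..111....111..

...11..111....111..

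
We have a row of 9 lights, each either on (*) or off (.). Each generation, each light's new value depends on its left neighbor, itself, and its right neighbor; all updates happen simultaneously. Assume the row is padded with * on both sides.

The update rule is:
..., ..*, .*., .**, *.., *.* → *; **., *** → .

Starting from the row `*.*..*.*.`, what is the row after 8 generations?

generation 1: .********
generation 2: **.......
generation 3: ..*******
generation 4: ***......
generation 5: ...******
generation 6: ****.....
generation 7: ....*****
generation 8: *****....

*****....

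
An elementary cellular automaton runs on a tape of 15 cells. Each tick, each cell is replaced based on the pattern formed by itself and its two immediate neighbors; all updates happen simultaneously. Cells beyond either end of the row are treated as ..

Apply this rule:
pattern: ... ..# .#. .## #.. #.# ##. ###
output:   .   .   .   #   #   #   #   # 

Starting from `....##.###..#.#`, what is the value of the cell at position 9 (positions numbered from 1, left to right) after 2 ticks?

....#######..#.
....########..#
position 9 holds #

#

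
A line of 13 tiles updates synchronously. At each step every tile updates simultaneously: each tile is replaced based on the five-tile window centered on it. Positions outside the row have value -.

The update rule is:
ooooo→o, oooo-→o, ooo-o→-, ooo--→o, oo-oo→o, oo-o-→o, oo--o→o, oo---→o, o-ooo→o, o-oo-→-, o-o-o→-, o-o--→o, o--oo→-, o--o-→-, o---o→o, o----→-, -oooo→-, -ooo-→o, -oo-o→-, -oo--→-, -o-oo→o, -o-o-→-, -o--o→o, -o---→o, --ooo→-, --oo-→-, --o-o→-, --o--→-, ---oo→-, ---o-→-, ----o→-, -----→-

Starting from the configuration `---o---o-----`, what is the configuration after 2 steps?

------o--o---

step 1: ----oo--o----
step 2: ------o--o---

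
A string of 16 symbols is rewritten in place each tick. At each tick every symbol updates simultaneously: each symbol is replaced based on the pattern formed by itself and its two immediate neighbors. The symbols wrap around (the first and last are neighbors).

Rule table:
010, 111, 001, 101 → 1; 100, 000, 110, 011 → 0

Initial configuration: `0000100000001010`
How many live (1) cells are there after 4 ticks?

0001100000011110
0010000000101100
0110000001110000
1000000010100000
count of 1: 3

3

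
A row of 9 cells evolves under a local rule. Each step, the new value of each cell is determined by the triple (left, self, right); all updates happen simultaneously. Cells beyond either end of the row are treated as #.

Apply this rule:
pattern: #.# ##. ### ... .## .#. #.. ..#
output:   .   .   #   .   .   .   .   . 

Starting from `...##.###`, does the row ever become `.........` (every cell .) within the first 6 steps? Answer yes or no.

yes

.......##
........#
.........
all cells are . at step 3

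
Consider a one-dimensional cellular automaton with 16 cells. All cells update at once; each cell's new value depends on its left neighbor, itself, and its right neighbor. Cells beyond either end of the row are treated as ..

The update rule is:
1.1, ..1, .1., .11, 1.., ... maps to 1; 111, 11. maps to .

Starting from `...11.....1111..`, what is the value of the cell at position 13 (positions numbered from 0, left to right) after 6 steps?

1111.111111...11
1...11.....1111.
11111.111111...1
1....11.....1111
111111.111111...
1.....11.....111
position 13 holds 1

1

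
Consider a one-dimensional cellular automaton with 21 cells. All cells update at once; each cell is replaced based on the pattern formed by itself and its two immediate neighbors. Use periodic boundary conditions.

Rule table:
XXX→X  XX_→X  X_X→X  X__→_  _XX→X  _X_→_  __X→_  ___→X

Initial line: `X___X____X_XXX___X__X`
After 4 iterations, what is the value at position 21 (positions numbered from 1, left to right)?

X_X___XX__XXXX_X____X
XX__X_XX__XXXXX__XX_X
XX___XXX__XXXXX__XXXX
XX_X_XXX__XXXXX__XXXX
position 21 holds X

X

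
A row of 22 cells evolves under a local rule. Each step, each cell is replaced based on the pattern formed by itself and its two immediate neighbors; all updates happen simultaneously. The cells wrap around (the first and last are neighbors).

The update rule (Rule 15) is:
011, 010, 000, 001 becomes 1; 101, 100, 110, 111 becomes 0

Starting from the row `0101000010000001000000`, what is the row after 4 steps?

0000010100001000000100

1101011110111111011111
0001010000100000010000
1111010111101111110111
0000010100001000000100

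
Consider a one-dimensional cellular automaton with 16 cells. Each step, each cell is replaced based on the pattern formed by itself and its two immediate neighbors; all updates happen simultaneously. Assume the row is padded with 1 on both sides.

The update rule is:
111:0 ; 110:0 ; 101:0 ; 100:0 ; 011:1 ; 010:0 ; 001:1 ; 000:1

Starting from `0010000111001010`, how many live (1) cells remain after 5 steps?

step 1: 0100111100010000
step 2: 0001100001100111
step 3: 0111001111001100
step 4: 0100011000011001
step 5: 0001110011110011
count of 1: 9

9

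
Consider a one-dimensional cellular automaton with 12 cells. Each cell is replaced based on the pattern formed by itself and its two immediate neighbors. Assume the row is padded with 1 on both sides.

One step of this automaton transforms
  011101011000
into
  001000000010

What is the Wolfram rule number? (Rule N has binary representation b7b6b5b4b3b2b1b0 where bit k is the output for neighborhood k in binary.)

129

position 2: 111 → 1  (bit 7 = 1)
position 3: 110 → 0  (bit 6 = 0)
position 0: 101 → 0  (bit 5 = 0)
position 9: 100 → 0  (bit 4 = 0)
position 1: 011 → 0  (bit 3 = 0)
position 5: 010 → 0  (bit 2 = 0)
position 11: 001 → 0  (bit 1 = 0)
position 10: 000 → 1  (bit 0 = 1)
bits b7..b0 = 10000001 = 129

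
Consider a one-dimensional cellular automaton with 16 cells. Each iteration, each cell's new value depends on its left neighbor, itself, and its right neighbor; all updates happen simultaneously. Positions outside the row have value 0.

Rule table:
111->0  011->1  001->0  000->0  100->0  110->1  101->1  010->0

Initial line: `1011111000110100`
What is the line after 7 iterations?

0110001000111000
0110000000101000
0110000000010000
0110000000000000
0110000000000000  (fixed point — unchanged through iteration 7)

0110000000000000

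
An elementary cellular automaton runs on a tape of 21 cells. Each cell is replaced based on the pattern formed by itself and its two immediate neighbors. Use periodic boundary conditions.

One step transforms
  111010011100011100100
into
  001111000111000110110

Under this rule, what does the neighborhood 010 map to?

1

At position 4 the neighborhood is 010; the next row has 1 there.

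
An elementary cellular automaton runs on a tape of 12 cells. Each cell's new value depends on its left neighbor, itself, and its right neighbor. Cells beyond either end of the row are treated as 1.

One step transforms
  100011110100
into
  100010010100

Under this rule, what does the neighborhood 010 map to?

At position 9 the neighborhood is 010; the next row has 1 there.

1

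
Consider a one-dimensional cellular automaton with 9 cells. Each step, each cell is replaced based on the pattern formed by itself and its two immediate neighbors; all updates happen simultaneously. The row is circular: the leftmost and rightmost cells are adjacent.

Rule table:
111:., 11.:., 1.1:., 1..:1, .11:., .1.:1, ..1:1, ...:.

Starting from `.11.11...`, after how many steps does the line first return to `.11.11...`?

1.....1..
11...1111
..1.1....
.11.11...

4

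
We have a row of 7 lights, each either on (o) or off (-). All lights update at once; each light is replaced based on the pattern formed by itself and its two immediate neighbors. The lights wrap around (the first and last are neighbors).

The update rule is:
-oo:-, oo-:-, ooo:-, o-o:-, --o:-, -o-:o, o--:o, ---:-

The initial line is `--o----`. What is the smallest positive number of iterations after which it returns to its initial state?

iteration 1: --oo---
iteration 2: ----o--
iteration 3: ----oo-
iteration 4: ------o
iteration 5: o-----o
iteration 6: -o-----
iteration 7: -oo----
iteration 8: ---o---
iteration 9: ---oo--
iteration 10: -----o-
iteration 11: -----oo
iteration 12: o------
iteration 13: oo-----
iteration 14: --o----

14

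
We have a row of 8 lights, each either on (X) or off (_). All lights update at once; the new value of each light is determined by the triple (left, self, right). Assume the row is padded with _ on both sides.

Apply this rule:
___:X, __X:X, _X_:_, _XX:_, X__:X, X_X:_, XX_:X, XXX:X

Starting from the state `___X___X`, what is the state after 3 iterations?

iteration 1: XXX_XXX_
iteration 2: _XX__XXX
iteration 3: X_XXX_XX

X_XXX_XX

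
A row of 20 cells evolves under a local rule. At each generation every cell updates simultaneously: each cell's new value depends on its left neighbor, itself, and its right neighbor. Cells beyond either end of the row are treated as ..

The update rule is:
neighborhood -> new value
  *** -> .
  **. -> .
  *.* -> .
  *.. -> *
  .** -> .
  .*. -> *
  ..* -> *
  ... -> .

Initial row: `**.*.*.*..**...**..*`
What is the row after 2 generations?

..**.*....***.***...

...*.*.***..*.*..***
..**.*....***.***...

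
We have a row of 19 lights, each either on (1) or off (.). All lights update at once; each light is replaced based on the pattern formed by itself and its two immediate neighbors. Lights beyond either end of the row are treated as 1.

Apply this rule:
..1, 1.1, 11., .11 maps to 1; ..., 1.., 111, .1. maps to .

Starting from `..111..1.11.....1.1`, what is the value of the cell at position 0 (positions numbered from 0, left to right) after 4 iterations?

.

.11.1.1.111....1.11
1111.1.11.1...1.11.
...11.1111...1.1111
..11111..1..1.11...
position 0 holds .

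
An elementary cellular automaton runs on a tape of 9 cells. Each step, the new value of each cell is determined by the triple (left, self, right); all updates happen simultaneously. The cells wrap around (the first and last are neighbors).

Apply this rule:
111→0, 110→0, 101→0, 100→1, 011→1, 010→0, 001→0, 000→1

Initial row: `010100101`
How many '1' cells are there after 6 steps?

4

000010000
111001111
000101000
110000111
001110100
101000011
count of 1: 4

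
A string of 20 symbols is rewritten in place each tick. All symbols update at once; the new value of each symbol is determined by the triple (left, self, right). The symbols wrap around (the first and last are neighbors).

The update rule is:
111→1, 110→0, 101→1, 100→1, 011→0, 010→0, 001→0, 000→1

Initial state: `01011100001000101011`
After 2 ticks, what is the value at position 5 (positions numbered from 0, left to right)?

10101011100110010100
01010101010001001010
position 5 holds 1

1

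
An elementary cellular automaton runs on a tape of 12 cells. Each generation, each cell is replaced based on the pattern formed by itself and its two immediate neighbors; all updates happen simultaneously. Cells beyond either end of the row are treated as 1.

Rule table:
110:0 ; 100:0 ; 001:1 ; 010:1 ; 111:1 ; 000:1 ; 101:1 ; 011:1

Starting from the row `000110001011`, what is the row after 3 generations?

generation 1: 011100111111
generation 2: 111001111111
generation 3: 110011111111

110011111111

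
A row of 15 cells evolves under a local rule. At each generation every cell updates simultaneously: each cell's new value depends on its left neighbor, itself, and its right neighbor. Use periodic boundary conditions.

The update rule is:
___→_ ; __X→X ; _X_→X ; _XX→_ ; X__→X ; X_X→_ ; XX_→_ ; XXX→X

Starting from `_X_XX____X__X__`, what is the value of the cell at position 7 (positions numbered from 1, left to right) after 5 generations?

generation 1: XX___X__XXXXXX_
generation 2: __X_XXXX_XXXX__
generation 3: _XX__XX___XX_X_
generation 4: X__XX__X_X___XX
generation 5: _XX__XXX_XX_X_X
position 7 holds X

X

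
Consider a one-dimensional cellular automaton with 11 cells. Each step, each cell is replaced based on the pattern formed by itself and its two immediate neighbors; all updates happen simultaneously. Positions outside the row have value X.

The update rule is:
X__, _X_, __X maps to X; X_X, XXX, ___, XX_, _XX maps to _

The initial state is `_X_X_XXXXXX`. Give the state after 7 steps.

_X_______X_

_X_X_______
_X_XX_____X
_X___X___X_
_XX_XXX_XX_
___________
X_________X
_X_______X_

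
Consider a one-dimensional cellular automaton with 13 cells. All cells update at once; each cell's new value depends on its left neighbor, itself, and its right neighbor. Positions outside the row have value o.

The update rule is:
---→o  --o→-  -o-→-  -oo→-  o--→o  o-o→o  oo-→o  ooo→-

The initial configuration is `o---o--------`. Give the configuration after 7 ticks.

ooo--ooooooo-
--oo-------oo
o--ooooooo---
oo-------ooo-
-ooooooo---oo
o------ooo---
oooooo---ooo-

oooooo---ooo-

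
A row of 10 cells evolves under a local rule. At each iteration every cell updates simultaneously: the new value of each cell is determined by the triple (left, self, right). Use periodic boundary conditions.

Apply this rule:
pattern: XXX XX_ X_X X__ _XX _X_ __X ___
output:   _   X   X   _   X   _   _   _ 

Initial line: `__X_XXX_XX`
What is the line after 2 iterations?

___XX_XXXX
___XXXX__X

___XXXX__X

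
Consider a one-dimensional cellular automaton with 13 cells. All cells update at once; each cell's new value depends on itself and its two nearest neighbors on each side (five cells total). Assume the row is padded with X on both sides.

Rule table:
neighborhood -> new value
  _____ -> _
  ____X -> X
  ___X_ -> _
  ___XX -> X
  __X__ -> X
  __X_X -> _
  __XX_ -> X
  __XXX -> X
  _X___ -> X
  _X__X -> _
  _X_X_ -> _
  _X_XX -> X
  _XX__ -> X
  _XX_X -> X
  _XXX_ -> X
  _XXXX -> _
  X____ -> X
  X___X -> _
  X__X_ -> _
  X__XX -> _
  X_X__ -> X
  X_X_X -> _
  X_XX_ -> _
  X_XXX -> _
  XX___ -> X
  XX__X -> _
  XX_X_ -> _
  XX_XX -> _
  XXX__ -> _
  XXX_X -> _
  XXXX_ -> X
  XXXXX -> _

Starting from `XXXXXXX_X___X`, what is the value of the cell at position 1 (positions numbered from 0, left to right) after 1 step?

_

_____X__XX_XX
position 1 holds _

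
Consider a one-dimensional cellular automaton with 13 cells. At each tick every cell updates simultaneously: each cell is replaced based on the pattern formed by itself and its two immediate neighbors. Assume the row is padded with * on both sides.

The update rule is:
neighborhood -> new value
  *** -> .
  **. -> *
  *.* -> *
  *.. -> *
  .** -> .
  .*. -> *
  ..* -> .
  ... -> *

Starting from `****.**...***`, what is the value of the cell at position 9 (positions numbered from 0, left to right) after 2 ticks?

...**.***....
**..**..****.
position 9 holds *

*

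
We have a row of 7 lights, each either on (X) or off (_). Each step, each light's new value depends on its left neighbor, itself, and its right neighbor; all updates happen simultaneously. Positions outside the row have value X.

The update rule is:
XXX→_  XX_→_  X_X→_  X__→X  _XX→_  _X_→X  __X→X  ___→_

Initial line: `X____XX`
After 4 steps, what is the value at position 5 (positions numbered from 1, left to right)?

_X__X__
_XXXXXX
_______
X_____X
position 5 holds _

_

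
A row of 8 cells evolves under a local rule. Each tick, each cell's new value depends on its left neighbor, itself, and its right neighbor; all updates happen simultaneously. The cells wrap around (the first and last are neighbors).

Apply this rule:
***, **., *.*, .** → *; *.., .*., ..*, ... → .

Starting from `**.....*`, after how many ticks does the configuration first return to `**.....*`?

1

**.....*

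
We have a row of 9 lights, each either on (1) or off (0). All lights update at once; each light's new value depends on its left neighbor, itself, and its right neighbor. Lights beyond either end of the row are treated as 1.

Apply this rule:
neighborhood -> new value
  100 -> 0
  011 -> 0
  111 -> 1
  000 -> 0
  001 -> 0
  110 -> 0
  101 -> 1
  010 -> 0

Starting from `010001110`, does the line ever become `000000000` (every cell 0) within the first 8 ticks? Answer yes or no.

yes

100000101
000000010
000000001
000000000
all cells are 0 at tick 4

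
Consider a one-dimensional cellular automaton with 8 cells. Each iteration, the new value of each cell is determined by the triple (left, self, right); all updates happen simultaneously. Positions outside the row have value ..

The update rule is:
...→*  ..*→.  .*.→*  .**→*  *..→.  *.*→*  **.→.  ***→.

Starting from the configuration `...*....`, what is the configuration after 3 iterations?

***....*

**.*.***
*.****..
***....*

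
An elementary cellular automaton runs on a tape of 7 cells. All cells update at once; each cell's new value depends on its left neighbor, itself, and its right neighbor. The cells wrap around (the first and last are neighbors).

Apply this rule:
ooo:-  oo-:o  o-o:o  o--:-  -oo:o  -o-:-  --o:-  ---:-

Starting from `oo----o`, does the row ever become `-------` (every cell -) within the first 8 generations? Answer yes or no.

yes

generation 1: -o----o
generation 2: o------
generation 3: -------
all cells are - at generation 3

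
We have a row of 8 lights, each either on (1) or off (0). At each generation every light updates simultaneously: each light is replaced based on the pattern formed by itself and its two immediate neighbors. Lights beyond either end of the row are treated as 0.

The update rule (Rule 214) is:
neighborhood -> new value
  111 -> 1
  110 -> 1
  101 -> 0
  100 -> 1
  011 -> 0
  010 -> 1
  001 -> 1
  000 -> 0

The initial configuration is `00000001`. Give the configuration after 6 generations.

01010101

00000011
00000101
00001101
00010101
00110101
01010101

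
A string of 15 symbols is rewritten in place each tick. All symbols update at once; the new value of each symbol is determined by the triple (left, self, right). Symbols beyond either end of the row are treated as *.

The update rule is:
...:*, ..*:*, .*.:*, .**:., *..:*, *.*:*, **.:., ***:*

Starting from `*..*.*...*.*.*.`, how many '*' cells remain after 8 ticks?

tick 1: .**************
tick 2: *.*************
tick 3: .*.************
tick 4: ***.***********
tick 5: **.*.**********
tick 6: *.***.*********
tick 7: .*.*.*.********
tick 8: *******.*******
count of *: 14

14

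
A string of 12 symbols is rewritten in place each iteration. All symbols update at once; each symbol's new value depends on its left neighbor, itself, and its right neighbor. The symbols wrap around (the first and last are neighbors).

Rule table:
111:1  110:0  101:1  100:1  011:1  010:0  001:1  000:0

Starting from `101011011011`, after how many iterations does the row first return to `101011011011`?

iteration 1: 010110110111
iteration 2: 101101101110
iteration 3: 011011011101
iteration 4: 110110111010
iteration 5: 101101110101
iteration 6: 011011101011
iteration 7: 110111010110
iteration 8: 101110101101
iteration 9: 011101011011
iteration 10: 111010110110
iteration 11: 110101101101
iteration 12: 101011011011

12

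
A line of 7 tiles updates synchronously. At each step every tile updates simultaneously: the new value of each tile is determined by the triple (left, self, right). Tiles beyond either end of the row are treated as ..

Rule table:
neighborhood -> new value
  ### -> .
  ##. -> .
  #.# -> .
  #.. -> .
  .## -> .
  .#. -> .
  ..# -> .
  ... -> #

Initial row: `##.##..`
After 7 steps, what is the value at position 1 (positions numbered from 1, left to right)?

.

step 1: ......#
step 2: #####..
step 3: ......#  (repeats step 1; period 2)
step 7: ......#
position 1 holds .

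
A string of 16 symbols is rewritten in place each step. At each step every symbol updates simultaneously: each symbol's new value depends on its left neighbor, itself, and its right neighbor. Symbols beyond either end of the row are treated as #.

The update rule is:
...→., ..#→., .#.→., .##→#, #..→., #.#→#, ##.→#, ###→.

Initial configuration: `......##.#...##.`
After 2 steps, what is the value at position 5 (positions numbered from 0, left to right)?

.

step 1: ......###....###
step 2: ......#.#....#..
position 5 holds .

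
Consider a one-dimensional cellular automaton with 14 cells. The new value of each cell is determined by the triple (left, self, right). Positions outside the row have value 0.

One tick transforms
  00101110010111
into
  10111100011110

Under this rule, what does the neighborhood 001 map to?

At position 1 the neighborhood is 001; the next row has 0 there.

0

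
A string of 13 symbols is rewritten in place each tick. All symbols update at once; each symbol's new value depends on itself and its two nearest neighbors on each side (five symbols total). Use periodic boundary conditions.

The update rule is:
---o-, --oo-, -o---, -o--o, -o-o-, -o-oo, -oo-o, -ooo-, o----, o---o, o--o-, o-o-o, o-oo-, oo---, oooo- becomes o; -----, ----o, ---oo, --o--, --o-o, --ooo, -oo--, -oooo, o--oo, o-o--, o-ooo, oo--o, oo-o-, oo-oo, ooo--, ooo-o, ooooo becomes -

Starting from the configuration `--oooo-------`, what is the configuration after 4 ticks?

----o-oo-----
---o-oo-oo---
--o-ooo-o-oo-
oo-o-o--ooo-o

oo-o-o--ooo-o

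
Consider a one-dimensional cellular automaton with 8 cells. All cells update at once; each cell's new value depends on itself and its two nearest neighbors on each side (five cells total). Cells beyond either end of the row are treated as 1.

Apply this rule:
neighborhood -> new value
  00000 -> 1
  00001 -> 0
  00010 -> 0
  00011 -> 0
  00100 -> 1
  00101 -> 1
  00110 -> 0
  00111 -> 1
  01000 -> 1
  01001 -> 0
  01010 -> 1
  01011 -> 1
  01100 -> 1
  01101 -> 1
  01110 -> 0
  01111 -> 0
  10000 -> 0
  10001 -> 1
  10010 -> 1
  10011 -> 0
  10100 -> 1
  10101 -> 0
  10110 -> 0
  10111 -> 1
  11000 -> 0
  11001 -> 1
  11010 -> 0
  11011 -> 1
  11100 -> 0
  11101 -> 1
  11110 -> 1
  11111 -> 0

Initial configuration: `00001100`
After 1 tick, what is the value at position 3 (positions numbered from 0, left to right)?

tick 1: 00000110
position 3 holds 0

0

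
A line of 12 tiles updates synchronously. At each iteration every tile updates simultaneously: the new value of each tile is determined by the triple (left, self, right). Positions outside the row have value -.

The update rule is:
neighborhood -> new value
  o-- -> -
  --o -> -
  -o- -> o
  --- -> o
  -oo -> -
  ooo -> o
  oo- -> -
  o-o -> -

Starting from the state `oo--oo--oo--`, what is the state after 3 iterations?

-oooooooo--o

-----------o
oooooooooo-o
-oooooooo--o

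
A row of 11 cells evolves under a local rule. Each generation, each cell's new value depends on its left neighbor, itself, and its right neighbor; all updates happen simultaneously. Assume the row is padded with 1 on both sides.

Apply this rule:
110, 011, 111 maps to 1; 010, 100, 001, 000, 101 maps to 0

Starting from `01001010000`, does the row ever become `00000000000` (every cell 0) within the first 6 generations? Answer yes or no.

00000000000
all cells are 0 at generation 1

yes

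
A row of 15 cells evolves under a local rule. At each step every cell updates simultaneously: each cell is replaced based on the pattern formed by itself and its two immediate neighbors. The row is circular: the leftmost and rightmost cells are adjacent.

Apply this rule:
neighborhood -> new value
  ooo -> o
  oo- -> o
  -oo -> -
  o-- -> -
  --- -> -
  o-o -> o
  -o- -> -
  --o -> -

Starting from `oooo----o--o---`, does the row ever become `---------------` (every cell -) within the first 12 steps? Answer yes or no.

-ooo-----------
--oo-----------
---o-----------
---------------
all cells are - at step 4

yes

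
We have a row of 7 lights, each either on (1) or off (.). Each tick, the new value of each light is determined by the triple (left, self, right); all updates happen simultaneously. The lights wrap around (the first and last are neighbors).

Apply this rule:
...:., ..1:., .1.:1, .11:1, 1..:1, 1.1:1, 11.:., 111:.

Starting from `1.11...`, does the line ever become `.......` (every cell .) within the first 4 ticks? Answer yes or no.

no

111.1..
1..111.
11.1..1
..111.1
tick 4 is ..111.1, still not uniform .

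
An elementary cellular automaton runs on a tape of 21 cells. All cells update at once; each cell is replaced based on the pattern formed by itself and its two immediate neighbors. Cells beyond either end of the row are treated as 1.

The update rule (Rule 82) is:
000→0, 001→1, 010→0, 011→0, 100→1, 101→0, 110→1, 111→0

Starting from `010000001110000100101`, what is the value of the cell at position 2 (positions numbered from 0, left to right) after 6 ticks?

tick 1: 001000010011001011000
tick 2: 110100101101110001101
tick 3: 010011000100011010100
tick 4: 001101101010101000011
tick 5: 110100100000000100100
tick 6: 010011010000001011011
position 2 holds 0

0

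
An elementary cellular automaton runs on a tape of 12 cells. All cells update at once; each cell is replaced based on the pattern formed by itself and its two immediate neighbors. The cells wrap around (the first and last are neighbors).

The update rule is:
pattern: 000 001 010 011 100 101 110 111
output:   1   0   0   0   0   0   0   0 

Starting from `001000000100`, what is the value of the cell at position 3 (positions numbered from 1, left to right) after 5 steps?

100011110001
001000000100  (repeats step 0; period 2)
step 5: 100011110001
position 3 holds 0

0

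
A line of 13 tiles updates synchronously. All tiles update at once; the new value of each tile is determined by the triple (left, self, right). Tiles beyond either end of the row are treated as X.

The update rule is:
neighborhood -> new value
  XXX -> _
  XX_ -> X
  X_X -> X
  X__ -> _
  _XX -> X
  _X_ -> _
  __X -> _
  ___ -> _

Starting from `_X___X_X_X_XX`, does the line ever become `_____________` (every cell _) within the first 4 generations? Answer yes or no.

no

X_____X_X_XX_
X______X_XXXX
X_______XX___
X_______XX___
generation 4 is X_______XX___, still not uniform _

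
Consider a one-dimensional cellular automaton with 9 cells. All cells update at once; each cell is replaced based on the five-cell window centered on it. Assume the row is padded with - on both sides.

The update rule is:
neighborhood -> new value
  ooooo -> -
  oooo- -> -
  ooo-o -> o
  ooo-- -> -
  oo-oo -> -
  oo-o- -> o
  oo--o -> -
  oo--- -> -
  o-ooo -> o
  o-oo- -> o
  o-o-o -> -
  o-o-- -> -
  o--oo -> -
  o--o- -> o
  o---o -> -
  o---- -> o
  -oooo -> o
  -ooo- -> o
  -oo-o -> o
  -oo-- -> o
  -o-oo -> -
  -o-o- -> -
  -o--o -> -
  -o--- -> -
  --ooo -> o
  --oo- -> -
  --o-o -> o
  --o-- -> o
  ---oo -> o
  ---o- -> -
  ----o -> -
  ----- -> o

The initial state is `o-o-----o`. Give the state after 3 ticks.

o-oo---oo

tick 1: o---oo--o
tick 2: o--o-o-oo
tick 3: o-oo---oo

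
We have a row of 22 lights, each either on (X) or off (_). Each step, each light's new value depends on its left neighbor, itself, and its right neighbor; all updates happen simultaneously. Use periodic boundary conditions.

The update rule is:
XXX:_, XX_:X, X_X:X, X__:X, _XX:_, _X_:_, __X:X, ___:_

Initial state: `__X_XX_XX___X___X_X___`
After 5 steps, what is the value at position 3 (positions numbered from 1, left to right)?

_X_X_XX_XX_X_X_X_X_X__
X_X_X_XX_XX_X_X_X_X_X_
_X_X_X_XX_XX_X_X_X_X_X
X_X_X_X_XX_XX_X_X_X_X_
_X_X_X_X_XX_XX_X_X_X_X
position 3 holds _

_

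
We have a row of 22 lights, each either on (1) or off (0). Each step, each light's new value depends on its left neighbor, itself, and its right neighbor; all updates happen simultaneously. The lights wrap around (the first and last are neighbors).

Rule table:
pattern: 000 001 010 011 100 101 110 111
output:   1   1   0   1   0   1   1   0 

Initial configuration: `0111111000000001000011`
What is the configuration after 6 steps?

1011101111011111011011

step 1: 1100001011111110011111
step 2: 0101110110000010110000
step 3: 1011011110111101110111
step 4: 1111110011100111011100
step 5: 1000010110101101110101
step 6: 1011101111011111011011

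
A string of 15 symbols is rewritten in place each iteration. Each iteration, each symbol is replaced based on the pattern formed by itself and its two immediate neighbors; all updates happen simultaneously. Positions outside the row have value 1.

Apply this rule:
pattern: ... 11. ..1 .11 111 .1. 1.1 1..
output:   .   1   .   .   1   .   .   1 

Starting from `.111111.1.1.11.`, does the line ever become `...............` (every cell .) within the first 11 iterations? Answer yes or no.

no

iteration 1: ..11111......1.
iteration 2: 1..11111.......
iteration 3: 11..11111......
iteration 4: 111..11111.....
iteration 5: 1111..11111....
iteration 6: 11111..11111...
iteration 7: 111111..11111..
iteration 8: 1111111..11111.
iteration 9: 11111111..1111.
iteration 10: 111111111..111.
iteration 11: 1111111111..11.
iteration 11 is 1111111111..11., still not uniform .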